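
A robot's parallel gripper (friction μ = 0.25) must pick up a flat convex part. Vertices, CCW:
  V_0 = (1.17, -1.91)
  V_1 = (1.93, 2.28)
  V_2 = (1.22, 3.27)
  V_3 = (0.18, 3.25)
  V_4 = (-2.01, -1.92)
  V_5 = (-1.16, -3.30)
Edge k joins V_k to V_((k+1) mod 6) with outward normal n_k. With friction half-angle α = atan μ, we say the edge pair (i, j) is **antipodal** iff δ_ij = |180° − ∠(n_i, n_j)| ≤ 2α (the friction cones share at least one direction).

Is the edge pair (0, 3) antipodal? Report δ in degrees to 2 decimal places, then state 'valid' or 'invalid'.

δ = 12.68°, valid

α = atan 0.25 = 14.04°;  2α = 28.07°
edge 0: e_0 = (+0.76, +4.19);  n_0 = (+0.9839, -0.1785)
edge 3: e_3 = (-2.19, -5.17);  n_3 = (-0.9208, +0.3900)
∠(n_0, n_3) = 167.32°
δ = |180° − 167.32°| = 12.68°
12.68° ≤ 2α = 28.07°  →  valid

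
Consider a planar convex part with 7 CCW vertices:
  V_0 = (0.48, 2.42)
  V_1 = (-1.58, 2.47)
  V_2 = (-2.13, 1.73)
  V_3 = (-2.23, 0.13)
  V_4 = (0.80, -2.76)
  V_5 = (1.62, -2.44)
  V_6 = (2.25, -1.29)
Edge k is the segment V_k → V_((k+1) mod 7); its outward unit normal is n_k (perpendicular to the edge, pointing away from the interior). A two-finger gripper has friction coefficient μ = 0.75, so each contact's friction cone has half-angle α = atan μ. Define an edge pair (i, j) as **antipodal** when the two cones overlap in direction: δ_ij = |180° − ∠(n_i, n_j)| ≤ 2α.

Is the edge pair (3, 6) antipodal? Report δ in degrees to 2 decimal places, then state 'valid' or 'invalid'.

δ = 20.85°, valid

α = atan 0.75 = 36.87°;  2α = 73.74°
edge 3: e_3 = (+3.03, -2.89);  n_3 = (-0.6902, -0.7236)
edge 6: e_6 = (-1.77, +3.71);  n_6 = (+0.9025, +0.4306)
∠(n_3, n_6) = 159.15°
δ = |180° − 159.15°| = 20.85°
20.85° ≤ 2α = 73.74°  →  valid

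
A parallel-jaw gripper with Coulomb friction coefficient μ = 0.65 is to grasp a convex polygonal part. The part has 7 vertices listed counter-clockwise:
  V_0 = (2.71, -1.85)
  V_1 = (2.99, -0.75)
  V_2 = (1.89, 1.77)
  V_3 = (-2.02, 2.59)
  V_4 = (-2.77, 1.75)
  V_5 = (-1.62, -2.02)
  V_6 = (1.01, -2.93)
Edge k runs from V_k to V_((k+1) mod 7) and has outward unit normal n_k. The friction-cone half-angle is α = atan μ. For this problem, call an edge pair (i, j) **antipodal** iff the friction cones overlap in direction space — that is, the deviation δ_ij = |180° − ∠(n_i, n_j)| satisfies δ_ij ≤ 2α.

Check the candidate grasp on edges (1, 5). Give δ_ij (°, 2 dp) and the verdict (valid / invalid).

δ = 47.33°, valid

α = atan 0.65 = 33.02°;  2α = 66.05°
edge 1: e_1 = (-1.10, +2.52);  n_1 = (+0.9165, +0.4001)
edge 5: e_5 = (+2.63, -0.91);  n_5 = (-0.3270, -0.9450)
∠(n_1, n_5) = 132.67°
δ = |180° − 132.67°| = 47.33°
47.33° ≤ 2α = 66.05°  →  valid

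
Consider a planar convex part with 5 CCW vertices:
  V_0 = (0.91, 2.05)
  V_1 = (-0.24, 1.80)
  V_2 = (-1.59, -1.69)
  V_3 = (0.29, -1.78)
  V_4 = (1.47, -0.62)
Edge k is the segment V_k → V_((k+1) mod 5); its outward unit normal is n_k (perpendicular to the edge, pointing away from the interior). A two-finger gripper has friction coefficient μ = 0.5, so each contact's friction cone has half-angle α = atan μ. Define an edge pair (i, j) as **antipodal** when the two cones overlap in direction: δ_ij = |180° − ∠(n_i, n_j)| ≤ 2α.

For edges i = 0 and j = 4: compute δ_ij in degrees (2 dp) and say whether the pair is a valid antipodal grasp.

δ = 89.58°, invalid

α = atan 0.5 = 26.57°;  2α = 53.13°
edge 0: e_0 = (-1.15, -0.25);  n_0 = (-0.2124, +0.9772)
edge 4: e_4 = (-0.56, +2.67);  n_4 = (+0.9787, +0.2053)
∠(n_0, n_4) = 90.42°
δ = |180° − 90.42°| = 89.58°
89.58° > 2α = 53.13°  →  invalid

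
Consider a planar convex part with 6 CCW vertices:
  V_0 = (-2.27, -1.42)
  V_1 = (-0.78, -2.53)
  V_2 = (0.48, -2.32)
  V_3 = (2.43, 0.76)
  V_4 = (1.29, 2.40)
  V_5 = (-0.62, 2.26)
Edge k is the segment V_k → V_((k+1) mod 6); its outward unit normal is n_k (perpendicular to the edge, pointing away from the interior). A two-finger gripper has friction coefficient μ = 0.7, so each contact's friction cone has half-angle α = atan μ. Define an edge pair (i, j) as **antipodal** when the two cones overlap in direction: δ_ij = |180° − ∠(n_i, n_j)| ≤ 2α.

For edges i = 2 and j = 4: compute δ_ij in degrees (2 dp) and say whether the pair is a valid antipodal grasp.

δ = 53.47°, valid

α = atan 0.7 = 34.99°;  2α = 69.98°
edge 2: e_2 = (+1.95, +3.08);  n_2 = (+0.8449, -0.5349)
edge 4: e_4 = (-1.91, -0.14);  n_4 = (-0.0731, +0.9973)
∠(n_2, n_4) = 126.53°
δ = |180° − 126.53°| = 53.47°
53.47° ≤ 2α = 69.98°  →  valid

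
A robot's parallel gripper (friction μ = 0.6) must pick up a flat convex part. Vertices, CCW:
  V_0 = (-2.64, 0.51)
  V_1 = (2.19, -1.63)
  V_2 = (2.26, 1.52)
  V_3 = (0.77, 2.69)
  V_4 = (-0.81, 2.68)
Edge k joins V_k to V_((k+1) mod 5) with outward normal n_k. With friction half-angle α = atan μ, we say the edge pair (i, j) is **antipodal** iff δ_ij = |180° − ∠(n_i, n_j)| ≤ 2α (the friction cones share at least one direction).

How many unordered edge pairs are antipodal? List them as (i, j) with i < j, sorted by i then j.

count = 3; pairs: (0,2), (0,3), (1,4)

α = atan 0.6 = 30.96°;  2α = 61.93°
n_0 = (-0.4051, -0.9143)
n_1 = (+0.9998, -0.0222)
n_2 = (+0.6176, +0.7865)
n_3 = (-0.0063, +1.0000)
n_4 = (-0.7645, +0.6447)
  (0,1): δ = 67.38°  ·
  (0,2): δ = 14.24°  ✓
  (0,3): δ = 24.26°  ✓
  (0,4): δ = 73.75°  ·
  (1,2): δ = 126.87°  ·
  (1,3): δ = 88.36°  ·
  (1,4): δ = 38.87°  ✓
  (2,3): δ = 141.50°  ·
  (2,4): δ = 92.00°  ·
  (3,4): δ = 130.50°  ·
antipodal pairs: 3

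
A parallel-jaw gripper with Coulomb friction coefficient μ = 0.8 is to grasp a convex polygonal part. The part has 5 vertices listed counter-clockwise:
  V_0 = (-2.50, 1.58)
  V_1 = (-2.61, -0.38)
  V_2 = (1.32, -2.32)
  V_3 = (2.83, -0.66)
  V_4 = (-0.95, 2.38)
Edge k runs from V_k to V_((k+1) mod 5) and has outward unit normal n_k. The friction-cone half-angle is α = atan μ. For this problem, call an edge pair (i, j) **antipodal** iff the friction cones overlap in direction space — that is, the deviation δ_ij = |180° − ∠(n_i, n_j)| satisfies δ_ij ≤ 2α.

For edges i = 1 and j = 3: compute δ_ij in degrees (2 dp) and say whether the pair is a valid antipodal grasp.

δ = 12.53°, valid

α = atan 0.8 = 38.66°;  2α = 77.32°
edge 1: e_1 = (+3.93, -1.94);  n_1 = (-0.4426, -0.8967)
edge 3: e_3 = (-3.78, +3.04);  n_3 = (+0.6267, +0.7793)
∠(n_1, n_3) = 167.47°
δ = |180° − 167.47°| = 12.53°
12.53° ≤ 2α = 77.32°  →  valid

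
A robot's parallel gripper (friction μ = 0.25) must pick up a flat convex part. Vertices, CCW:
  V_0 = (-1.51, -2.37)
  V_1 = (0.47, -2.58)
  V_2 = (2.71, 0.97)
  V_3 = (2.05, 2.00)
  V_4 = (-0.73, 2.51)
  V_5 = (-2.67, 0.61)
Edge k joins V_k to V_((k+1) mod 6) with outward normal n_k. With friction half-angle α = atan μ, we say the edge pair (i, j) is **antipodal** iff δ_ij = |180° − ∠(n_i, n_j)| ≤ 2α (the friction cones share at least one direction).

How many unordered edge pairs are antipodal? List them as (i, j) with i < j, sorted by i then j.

count = 3; pairs: (0,3), (1,4), (2,5)

α = atan 0.25 = 14.04°;  2α = 28.07°
n_0 = (-0.1055, -0.9944)
n_1 = (+0.8457, -0.5336)
n_2 = (+0.8420, +0.5395)
n_3 = (+0.1804, +0.9836)
n_4 = (-0.6997, +0.7144)
n_5 = (-0.9319, -0.3627)
  (0,1): δ = 116.20°  ·
  (0,2): δ = 51.30°  ·
  (0,3): δ = 4.34°  ✓
  (0,4): δ = 50.46°  ·
  (0,5): δ = 117.32°  ·
  (1,2): δ = 115.10°  ·
  (1,3): δ = 68.14°  ·
  (1,4): δ = 13.35°  ✓
  (1,5): δ = 53.52°  ·
  (2,3): δ = 133.05°  ·
  (2,4): δ = 78.25°  ·
  (2,5): δ = 11.38°  ✓
  (3,4): δ = 125.20°  ·
  (3,5): δ = 58.34°  ·
  (4,5): δ = 113.13°  ·
antipodal pairs: 3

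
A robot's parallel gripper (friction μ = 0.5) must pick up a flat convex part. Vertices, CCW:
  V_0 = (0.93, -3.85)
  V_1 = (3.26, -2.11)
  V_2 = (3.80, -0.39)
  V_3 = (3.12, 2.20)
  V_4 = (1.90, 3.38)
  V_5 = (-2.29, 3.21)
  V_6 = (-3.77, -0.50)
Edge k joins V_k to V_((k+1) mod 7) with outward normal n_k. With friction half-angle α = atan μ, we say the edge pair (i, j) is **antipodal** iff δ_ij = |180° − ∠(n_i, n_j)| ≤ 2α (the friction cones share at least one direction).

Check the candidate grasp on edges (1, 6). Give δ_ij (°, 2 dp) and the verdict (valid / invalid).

δ = 71.95°, invalid

α = atan 0.5 = 26.57°;  2α = 53.13°
edge 1: e_1 = (+0.54, +1.72);  n_1 = (+0.9541, -0.2995)
edge 6: e_6 = (+4.70, -3.35);  n_6 = (-0.5804, -0.8143)
∠(n_1, n_6) = 108.05°
δ = |180° − 108.05°| = 71.95°
71.95° > 2α = 53.13°  →  invalid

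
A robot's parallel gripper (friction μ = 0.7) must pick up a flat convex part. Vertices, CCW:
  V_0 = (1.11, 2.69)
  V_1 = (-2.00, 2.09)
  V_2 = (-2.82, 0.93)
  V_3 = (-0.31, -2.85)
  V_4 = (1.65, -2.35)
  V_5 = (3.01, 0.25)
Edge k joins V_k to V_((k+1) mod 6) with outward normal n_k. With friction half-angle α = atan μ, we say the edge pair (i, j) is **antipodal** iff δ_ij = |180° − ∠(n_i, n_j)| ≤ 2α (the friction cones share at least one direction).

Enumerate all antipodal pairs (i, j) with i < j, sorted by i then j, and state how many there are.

α = atan 0.7 = 34.99°;  2α = 69.98°
n_0 = (-0.1894, +0.9819)
n_1 = (-0.8166, +0.5772)
n_2 = (-0.8331, -0.5532)
n_3 = (+0.2472, -0.9690)
n_4 = (+0.8861, -0.4635)
n_5 = (+0.7890, +0.6144)
  (0,1): δ = 136.18°  ·
  (0,2): δ = 67.33°  ✓
  (0,3): δ = 3.39°  ✓
  (0,4): δ = 51.47°  ✓
  (0,5): δ = 116.99°  ·
  (1,2): δ = 111.16°  ·
  (1,3): δ = 40.43°  ✓
  (1,4): δ = 7.64°  ✓
  (1,5): δ = 73.16°  ·
  (2,3): δ = 109.27°  ·
  (2,4): δ = 61.20°  ✓
  (2,5): δ = 4.32°  ✓
  (3,4): δ = 131.92°  ·
  (3,5): δ = 66.40°  ✓
  (4,5): δ = 114.48°  ·
antipodal pairs: 8

count = 8; pairs: (0,2), (0,3), (0,4), (1,3), (1,4), (2,4), (2,5), (3,5)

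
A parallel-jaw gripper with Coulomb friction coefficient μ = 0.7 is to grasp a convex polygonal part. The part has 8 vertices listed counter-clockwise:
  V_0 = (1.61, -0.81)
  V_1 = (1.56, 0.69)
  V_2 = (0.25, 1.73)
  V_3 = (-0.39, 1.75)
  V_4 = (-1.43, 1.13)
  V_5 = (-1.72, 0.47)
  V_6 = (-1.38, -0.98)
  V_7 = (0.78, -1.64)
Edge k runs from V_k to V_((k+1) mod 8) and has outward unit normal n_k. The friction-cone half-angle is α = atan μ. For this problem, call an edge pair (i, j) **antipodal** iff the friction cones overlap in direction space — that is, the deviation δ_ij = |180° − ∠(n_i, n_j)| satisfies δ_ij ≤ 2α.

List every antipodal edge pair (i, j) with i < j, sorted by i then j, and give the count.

count = 11; pairs: (0,3), (0,4), (0,5), (1,5), (1,6), (2,6), (2,7), (3,6), (3,7), (4,7), (5,7)

α = atan 0.7 = 34.99°;  2α = 69.98°
n_0 = (+0.9994, +0.0333)
n_1 = (+0.6218, +0.7832)
n_2 = (+0.0312, +0.9995)
n_3 = (-0.5121, +0.8589)
n_4 = (-0.9155, +0.4023)
n_5 = (-0.9736, -0.2283)
n_6 = (-0.2922, -0.9564)
n_7 = (+0.7071, -0.7071)
  (0,1): δ = 130.35°  ·
  (0,2): δ = 93.70°  ·
  (0,3): δ = 61.11°  ✓
  (0,4): δ = 25.63°  ✓
  (0,5): δ = 11.29°  ✓
  (0,6): δ = 71.10°  ·
  (0,7): δ = 133.09°  ·
  (1,2): δ = 143.34°  ·
  (1,3): δ = 110.75°  ·
  (1,4): δ = 75.27°  ·
  (1,5): δ = 38.36°  ✓
  (1,6): δ = 21.45°  ✓
  (1,7): δ = 83.45°  ·
  (2,3): δ = 147.41°  ·
  (2,4): δ = 111.93°  ·
  (2,5): δ = 75.01°  ·
  (2,6): δ = 15.20°  ✓
  (2,7): δ = 46.79°  ✓
  (3,4): δ = 144.52°  ·
  (3,5): δ = 107.60°  ·
  (3,6): δ = 47.79°  ✓
  (3,7): δ = 14.20°  ✓
  (4,5): δ = 143.08°  ·
  (4,6): δ = 83.27°  ·
  (4,7): δ = 21.28°  ✓
  (5,6): δ = 120.19°  ·
  (5,7): δ = 58.20°  ✓
  (6,7): δ = 118.01°  ·
antipodal pairs: 11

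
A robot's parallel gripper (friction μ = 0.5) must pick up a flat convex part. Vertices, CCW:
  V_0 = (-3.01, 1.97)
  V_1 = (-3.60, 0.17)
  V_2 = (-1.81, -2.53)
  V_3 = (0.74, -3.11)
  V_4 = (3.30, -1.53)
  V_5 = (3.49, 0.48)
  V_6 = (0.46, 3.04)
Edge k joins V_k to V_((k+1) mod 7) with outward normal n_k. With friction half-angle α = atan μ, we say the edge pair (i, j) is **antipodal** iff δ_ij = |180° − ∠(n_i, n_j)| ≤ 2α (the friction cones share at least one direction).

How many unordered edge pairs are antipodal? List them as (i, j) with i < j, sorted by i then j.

α = atan 0.5 = 26.57°;  2α = 53.13°
n_0 = (-0.9503, +0.3115)
n_1 = (-0.8335, -0.5526)
n_2 = (-0.2218, -0.9751)
n_3 = (+0.5252, -0.8510)
n_4 = (+0.9956, -0.0941)
n_5 = (+0.6454, +0.7639)
n_6 = (-0.2947, +0.9556)
  (0,1): δ = 128.31°  ·
  (0,2): δ = 84.67°  ·
  (0,3): δ = 40.17°  ✓
  (0,4): δ = 12.75°  ✓
  (0,5): δ = 67.95°  ·
  (0,6): δ = 125.29°  ·
  (1,2): δ = 136.36°  ·
  (1,3): δ = 91.86°  ·
  (1,4): δ = 38.94°  ✓
  (1,5): δ = 16.26°  ✓
  (1,6): δ = 73.59°  ·
  (2,3): δ = 135.50°  ·
  (2,4): δ = 82.59°  ·
  (2,5): δ = 27.38°  ✓
  (2,6): δ = 29.95°  ✓
  (3,4): δ = 127.08°  ·
  (3,5): δ = 71.88°  ·
  (3,6): δ = 14.54°  ✓
  (4,5): δ = 124.79°  ·
  (4,6): δ = 67.46°  ·
  (5,6): δ = 122.67°  ·
antipodal pairs: 7

count = 7; pairs: (0,3), (0,4), (1,4), (1,5), (2,5), (2,6), (3,6)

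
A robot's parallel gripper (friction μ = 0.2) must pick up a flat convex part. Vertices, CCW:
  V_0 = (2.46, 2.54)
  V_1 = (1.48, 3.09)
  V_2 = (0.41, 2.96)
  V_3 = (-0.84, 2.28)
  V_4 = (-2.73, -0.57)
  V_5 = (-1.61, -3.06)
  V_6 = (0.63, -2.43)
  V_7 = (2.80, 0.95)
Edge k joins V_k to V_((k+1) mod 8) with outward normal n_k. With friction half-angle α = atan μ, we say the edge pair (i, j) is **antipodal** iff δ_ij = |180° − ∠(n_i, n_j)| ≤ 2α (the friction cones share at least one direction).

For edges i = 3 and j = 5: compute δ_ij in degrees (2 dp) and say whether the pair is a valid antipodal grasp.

α = atan 0.2 = 11.31°;  2α = 22.62°
edge 3: e_3 = (-1.89, -2.85);  n_3 = (-0.8334, +0.5527)
edge 5: e_5 = (+2.24, +0.63);  n_5 = (+0.2707, -0.9627)
∠(n_3, n_5) = 139.26°
δ = |180° − 139.26°| = 40.74°
40.74° > 2α = 22.62°  →  invalid

δ = 40.74°, invalid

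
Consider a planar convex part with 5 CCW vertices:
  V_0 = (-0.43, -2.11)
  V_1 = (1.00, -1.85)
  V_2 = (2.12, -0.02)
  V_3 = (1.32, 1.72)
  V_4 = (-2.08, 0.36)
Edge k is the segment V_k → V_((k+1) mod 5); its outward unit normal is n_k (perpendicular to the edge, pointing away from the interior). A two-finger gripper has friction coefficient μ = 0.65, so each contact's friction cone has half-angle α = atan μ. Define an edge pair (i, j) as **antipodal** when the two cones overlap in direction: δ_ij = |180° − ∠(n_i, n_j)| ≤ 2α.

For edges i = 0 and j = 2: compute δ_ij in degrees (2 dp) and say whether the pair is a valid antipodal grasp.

δ = 75.61°, invalid

α = atan 0.65 = 33.02°;  2α = 66.05°
edge 0: e_0 = (+1.43, +0.26);  n_0 = (+0.1789, -0.9839)
edge 2: e_2 = (-0.80, +1.74);  n_2 = (+0.9086, +0.4177)
∠(n_0, n_2) = 104.39°
δ = |180° − 104.39°| = 75.61°
75.61° > 2α = 66.05°  →  invalid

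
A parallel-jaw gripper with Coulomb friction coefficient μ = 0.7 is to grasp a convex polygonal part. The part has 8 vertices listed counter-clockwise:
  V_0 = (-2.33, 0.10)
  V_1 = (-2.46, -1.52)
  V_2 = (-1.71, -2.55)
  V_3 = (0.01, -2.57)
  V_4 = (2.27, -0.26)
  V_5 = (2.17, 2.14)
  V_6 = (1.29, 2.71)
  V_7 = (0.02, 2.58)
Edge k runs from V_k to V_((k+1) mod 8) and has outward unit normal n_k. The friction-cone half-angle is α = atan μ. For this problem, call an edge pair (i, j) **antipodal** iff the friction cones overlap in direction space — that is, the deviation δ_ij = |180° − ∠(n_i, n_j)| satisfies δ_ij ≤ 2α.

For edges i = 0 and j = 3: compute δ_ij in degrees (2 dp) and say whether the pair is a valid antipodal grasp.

α = atan 0.7 = 34.99°;  2α = 69.98°
edge 0: e_0 = (-0.13, -1.62);  n_0 = (-0.9968, +0.0800)
edge 3: e_3 = (+2.26, +2.31);  n_3 = (+0.7148, -0.6993)
∠(n_0, n_3) = 140.21°
δ = |180° − 140.21°| = 39.79°
39.79° ≤ 2α = 69.98°  →  valid

δ = 39.79°, valid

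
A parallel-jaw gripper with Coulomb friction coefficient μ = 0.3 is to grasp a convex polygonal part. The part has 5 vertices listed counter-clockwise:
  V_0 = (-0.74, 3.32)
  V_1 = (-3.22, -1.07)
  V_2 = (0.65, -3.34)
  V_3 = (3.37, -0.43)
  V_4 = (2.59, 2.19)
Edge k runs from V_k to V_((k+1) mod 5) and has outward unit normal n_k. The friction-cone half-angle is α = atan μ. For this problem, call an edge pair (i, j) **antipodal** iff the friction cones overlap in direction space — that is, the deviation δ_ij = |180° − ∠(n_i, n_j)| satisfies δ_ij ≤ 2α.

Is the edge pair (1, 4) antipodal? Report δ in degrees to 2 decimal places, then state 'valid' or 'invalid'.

α = atan 0.3 = 16.70°;  2α = 33.40°
edge 1: e_1 = (+3.87, -2.27);  n_1 = (-0.5059, -0.8626)
edge 4: e_4 = (-3.33, +1.13);  n_4 = (+0.3213, +0.9470)
∠(n_1, n_4) = 168.35°
δ = |180° − 168.35°| = 11.65°
11.65° ≤ 2α = 33.40°  →  valid

δ = 11.65°, valid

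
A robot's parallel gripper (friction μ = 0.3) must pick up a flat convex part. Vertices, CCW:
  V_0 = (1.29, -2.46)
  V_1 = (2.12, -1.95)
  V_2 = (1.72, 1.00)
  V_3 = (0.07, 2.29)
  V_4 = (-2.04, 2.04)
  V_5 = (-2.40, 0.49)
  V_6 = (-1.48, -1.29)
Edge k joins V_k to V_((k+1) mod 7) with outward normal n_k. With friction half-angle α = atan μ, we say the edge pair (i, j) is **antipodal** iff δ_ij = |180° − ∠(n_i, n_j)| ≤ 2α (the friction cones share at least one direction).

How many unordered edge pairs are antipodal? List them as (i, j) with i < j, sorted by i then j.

α = atan 0.3 = 16.70°;  2α = 33.40°
n_0 = (+0.5235, -0.8520)
n_1 = (+0.9909, +0.1344)
n_2 = (+0.6159, +0.7878)
n_3 = (-0.1177, +0.9931)
n_4 = (-0.9741, +0.2262)
n_5 = (-0.8884, -0.4592)
n_6 = (-0.3891, -0.9212)
  (0,1): δ = 113.85°  ·
  (0,2): δ = 69.59°  ·
  (0,3): δ = 24.81°  ✓
  (0,4): δ = 45.36°  ·
  (0,5): δ = 85.76°  ·
  (0,6): δ = 125.53°  ·
  (1,2): δ = 135.74°  ·
  (1,3): δ = 90.96°  ·
  (1,4): δ = 20.80°  ✓
  (1,5): δ = 19.61°  ✓
  (1,6): δ = 59.38°  ·
  (2,3): δ = 135.22°  ·
  (2,4): δ = 65.06°  ·
  (2,5): δ = 24.65°  ✓
  (2,6): δ = 15.12°  ✓
  (3,4): δ = 109.83°  ·
  (3,5): δ = 69.42°  ·
  (3,6): δ = 29.66°  ✓
  (4,5): δ = 139.59°  ·
  (4,6): δ = 99.82°  ·
  (5,6): δ = 140.23°  ·
antipodal pairs: 6

count = 6; pairs: (0,3), (1,4), (1,5), (2,5), (2,6), (3,6)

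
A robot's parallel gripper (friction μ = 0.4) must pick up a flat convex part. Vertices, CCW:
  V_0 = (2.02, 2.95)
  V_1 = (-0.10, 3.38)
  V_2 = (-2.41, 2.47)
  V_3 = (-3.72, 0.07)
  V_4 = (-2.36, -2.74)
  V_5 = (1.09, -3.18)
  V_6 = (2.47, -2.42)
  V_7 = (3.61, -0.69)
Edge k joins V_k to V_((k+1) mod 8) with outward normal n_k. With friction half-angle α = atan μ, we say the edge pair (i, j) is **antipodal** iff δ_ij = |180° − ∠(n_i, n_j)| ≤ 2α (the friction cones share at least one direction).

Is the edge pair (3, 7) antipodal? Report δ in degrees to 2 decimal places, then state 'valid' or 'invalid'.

α = atan 0.4 = 21.80°;  2α = 43.60°
edge 3: e_3 = (+1.36, -2.81);  n_3 = (-0.9001, -0.4356)
edge 7: e_7 = (-1.59, +3.64);  n_7 = (+0.9164, +0.4003)
∠(n_3, n_7) = 177.77°
δ = |180° − 177.77°| = 2.23°
2.23° ≤ 2α = 43.60°  →  valid

δ = 2.23°, valid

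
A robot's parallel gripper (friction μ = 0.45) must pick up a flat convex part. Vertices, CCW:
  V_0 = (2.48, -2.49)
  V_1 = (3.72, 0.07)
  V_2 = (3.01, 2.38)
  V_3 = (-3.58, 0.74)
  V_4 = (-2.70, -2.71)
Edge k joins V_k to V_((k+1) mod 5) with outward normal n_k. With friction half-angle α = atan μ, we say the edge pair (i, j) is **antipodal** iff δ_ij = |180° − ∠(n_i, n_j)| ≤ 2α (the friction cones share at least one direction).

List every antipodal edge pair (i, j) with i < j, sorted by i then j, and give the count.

α = atan 0.45 = 24.23°;  2α = 48.46°
n_0 = (+0.9000, -0.4359)
n_1 = (+0.9559, +0.2938)
n_2 = (-0.2415, +0.9704)
n_3 = (-0.9690, -0.2472)
n_4 = (+0.0424, -0.9991)
  (0,1): δ = 137.07°  ·
  (0,2): δ = 50.18°  ·
  (0,3): δ = 40.15°  ✓
  (0,4): δ = 118.28°  ·
  (1,2): δ = 93.11°  ·
  (1,3): δ = 2.78°  ✓
  (1,4): δ = 75.35°  ·
  (2,3): δ = 89.67°  ·
  (2,4): δ = 11.54°  ✓
  (3,4): δ = 101.88°  ·
antipodal pairs: 3

count = 3; pairs: (0,3), (1,3), (2,4)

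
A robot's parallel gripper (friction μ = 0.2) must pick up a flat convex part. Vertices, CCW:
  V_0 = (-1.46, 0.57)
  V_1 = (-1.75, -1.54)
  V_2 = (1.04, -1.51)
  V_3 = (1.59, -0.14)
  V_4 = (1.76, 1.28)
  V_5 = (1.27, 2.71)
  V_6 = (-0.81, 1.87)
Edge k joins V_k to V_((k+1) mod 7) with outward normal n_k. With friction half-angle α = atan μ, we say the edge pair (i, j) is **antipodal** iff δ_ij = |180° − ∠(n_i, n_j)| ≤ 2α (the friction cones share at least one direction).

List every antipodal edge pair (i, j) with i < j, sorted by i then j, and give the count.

count = 5; pairs: (0,2), (0,3), (1,5), (2,6), (3,6)

α = atan 0.2 = 11.31°;  2α = 22.62°
n_0 = (-0.9907, +0.1362)
n_1 = (+0.0108, -0.9999)
n_2 = (+0.9280, -0.3726)
n_3 = (+0.9929, -0.1189)
n_4 = (+0.9460, +0.3242)
n_5 = (-0.3745, +0.9272)
n_6 = (-0.8944, +0.4472)
  (0,1): δ = 81.56°  ·
  (0,2): δ = 14.05°  ✓
  (0,3): δ = 1.00°  ✓
  (0,4): δ = 26.74°  ·
  (0,5): δ = 119.82°  ·
  (0,6): δ = 161.26°  ·
  (1,2): δ = 112.49°  ·
  (1,3): δ = 97.44°  ·
  (1,4): δ = 71.70°  ·
  (1,5): δ = 21.38°  ✓
  (1,6): δ = 62.82°  ·
  (2,3): δ = 164.95°  ·
  (2,4): δ = 139.21°  ·
  (2,5): δ = 46.14°  ·
  (2,6): δ = 4.69°  ✓
  (3,4): δ = 154.26°  ·
  (3,5): δ = 61.18°  ·
  (3,6): δ = 19.74°  ✓
  (4,5): δ = 86.92°  ·
  (4,6): δ = 45.48°  ·
  (5,6): δ = 138.56°  ·
antipodal pairs: 5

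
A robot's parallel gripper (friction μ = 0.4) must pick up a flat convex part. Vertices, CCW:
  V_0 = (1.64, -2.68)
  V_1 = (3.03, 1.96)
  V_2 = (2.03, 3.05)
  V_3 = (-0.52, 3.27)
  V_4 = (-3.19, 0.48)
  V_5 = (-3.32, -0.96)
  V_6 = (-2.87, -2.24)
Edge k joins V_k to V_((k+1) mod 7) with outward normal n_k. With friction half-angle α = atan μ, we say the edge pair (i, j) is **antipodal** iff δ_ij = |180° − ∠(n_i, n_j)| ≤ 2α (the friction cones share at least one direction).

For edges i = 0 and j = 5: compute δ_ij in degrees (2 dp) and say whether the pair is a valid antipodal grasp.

α = atan 0.4 = 21.80°;  2α = 43.60°
edge 0: e_0 = (+1.39, +4.64);  n_0 = (+0.9579, -0.2870)
edge 5: e_5 = (+0.45, -1.28);  n_5 = (-0.9434, -0.3317)
∠(n_0, n_5) = 143.95°
δ = |180° − 143.95°| = 36.05°
36.05° ≤ 2α = 43.60°  →  valid

δ = 36.05°, valid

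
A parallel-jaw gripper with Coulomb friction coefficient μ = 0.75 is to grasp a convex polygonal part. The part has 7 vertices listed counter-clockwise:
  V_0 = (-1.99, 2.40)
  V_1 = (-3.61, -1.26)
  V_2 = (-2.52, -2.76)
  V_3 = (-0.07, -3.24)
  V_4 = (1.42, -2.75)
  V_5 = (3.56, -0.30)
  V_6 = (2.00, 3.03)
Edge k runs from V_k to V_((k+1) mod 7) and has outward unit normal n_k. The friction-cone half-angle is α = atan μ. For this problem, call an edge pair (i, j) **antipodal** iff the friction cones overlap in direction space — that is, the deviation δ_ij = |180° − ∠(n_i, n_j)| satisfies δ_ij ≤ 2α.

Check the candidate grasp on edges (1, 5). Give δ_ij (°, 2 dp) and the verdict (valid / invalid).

δ = 10.90°, valid

α = atan 0.75 = 36.87°;  2α = 73.74°
edge 1: e_1 = (+1.09, -1.50);  n_1 = (-0.8090, -0.5879)
edge 5: e_5 = (-1.56, +3.33);  n_5 = (+0.9056, +0.4242)
∠(n_1, n_5) = 169.10°
δ = |180° − 169.10°| = 10.90°
10.90° ≤ 2α = 73.74°  →  valid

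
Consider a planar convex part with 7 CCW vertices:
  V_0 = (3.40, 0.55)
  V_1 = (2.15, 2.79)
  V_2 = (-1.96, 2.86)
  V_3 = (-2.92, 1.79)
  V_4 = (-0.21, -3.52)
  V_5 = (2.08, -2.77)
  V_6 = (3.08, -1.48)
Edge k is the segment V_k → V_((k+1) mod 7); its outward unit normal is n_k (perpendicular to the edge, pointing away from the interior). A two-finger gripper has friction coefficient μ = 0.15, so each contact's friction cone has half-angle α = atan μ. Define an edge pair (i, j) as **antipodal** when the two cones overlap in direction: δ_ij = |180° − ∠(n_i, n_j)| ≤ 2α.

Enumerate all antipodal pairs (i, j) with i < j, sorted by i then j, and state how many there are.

count = 2; pairs: (0,3), (2,5)

α = atan 0.15 = 8.53°;  2α = 17.06°
n_0 = (+0.8732, +0.4873)
n_1 = (+0.0170, +0.9999)
n_2 = (-0.7443, +0.6678)
n_3 = (-0.8907, -0.4546)
n_4 = (+0.3112, -0.9503)
n_5 = (+0.7903, -0.6127)
n_6 = (+0.9878, -0.1557)
  (0,1): δ = 120.14°  ·
  (0,2): δ = 71.06°  ·
  (0,3): δ = 2.13°  ✓
  (0,4): δ = 78.97°  ·
  (0,5): δ = 113.05°  ·
  (0,6): δ = 141.88°  ·
  (1,2): δ = 130.92°  ·
  (1,3): δ = 61.99°  ·
  (1,4): δ = 19.11°  ·
  (1,5): δ = 53.19°  ·
  (1,6): δ = 82.02°  ·
  (2,3): δ = 111.06°  ·
  (2,4): δ = 29.97°  ·
  (2,5): δ = 4.12°  ✓
  (2,6): δ = 32.94°  ·
  (3,4): δ = 98.90°  ·
  (3,5): δ = 64.82°  ·
  (3,6): δ = 36.00°  ·
  (4,5): δ = 145.92°  ·
  (4,6): δ = 117.09°  ·
  (5,6): δ = 151.18°  ·
antipodal pairs: 2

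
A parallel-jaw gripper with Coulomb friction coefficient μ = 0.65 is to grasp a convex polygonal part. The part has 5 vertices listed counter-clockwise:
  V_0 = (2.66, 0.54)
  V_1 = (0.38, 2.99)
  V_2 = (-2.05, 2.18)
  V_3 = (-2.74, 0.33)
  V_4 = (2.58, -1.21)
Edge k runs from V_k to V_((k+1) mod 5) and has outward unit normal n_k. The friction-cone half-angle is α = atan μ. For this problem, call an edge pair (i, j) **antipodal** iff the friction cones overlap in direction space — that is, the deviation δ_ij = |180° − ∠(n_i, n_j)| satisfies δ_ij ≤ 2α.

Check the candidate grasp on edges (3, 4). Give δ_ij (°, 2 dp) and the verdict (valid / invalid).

α = atan 0.65 = 33.02°;  2α = 66.05°
edge 3: e_3 = (+5.32, -1.54);  n_3 = (-0.2781, -0.9606)
edge 4: e_4 = (+0.08, +1.75);  n_4 = (+0.9990, -0.0457)
∠(n_3, n_4) = 103.53°
δ = |180° − 103.53°| = 76.47°
76.47° > 2α = 66.05°  →  invalid

δ = 76.47°, invalid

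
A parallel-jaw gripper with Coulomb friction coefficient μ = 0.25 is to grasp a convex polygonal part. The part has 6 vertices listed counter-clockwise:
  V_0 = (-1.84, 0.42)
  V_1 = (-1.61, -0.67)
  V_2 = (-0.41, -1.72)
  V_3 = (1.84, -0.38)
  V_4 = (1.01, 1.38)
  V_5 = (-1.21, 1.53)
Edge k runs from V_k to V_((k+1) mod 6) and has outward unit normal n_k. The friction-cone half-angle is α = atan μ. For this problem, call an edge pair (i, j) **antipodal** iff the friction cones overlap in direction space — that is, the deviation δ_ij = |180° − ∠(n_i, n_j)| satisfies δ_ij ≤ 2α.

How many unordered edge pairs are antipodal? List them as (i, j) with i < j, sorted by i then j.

count = 2; pairs: (0,3), (1,3)

α = atan 0.25 = 14.04°;  2α = 28.07°
n_0 = (-0.9785, -0.2065)
n_1 = (-0.6585, -0.7526)
n_2 = (+0.5117, -0.8592)
n_3 = (+0.9045, +0.4265)
n_4 = (+0.0674, +0.9977)
n_5 = (-0.8697, +0.4936)
  (0,1): δ = 143.10°  ·
  (0,2): δ = 71.14°  ·
  (0,3): δ = 13.33°  ✓
  (0,4): δ = 74.22°  ·
  (0,5): δ = 138.51°  ·
  (1,2): δ = 108.04°  ·
  (1,3): δ = 23.57°  ✓
  (1,4): δ = 37.32°  ·
  (1,5): δ = 101.61°  ·
  (2,3): δ = 95.53°  ·
  (2,4): δ = 34.64°  ·
  (2,5): δ = 29.65°  ·
  (3,4): δ = 119.11°  ·
  (3,5): δ = 54.83°  ·
  (4,5): δ = 115.71°  ·
antipodal pairs: 2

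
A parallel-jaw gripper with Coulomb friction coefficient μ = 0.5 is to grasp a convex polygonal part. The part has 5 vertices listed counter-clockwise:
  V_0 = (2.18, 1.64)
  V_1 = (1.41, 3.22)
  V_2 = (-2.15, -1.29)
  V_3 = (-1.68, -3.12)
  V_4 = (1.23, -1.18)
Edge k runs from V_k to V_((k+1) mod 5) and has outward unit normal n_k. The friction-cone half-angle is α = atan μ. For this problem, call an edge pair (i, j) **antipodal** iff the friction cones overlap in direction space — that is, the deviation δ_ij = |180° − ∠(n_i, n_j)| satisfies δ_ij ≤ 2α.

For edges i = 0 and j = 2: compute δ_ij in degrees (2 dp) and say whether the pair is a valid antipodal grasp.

α = atan 0.5 = 26.57°;  2α = 53.13°
edge 0: e_0 = (-0.77, +1.58);  n_0 = (+0.8989, +0.4381)
edge 2: e_2 = (+0.47, -1.83);  n_2 = (-0.9686, -0.2488)
∠(n_0, n_2) = 168.42°
δ = |180° − 168.42°| = 11.58°
11.58° ≤ 2α = 53.13°  →  valid

δ = 11.58°, valid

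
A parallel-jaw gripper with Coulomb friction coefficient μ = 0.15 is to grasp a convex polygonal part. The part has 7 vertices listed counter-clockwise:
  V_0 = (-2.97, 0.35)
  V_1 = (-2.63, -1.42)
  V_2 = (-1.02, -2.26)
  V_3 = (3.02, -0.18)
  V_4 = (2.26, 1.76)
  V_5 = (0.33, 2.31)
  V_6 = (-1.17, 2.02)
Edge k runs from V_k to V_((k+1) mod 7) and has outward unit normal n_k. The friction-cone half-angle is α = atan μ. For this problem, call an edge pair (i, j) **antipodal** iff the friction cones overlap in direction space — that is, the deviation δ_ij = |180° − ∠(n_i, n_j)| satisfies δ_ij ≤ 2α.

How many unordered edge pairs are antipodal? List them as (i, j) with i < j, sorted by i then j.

count = 4; pairs: (0,3), (1,4), (2,5), (2,6)

α = atan 0.15 = 8.53°;  2α = 17.06°
n_0 = (-0.9820, -0.1886)
n_1 = (-0.4626, -0.8866)
n_2 = (+0.4577, -0.8891)
n_3 = (+0.9311, +0.3648)
n_4 = (+0.2741, +0.9617)
n_5 = (-0.1898, +0.9818)
n_6 = (-0.6801, +0.7331)
  (0,1): δ = 128.43°  ·
  (0,2): δ = 73.63°  ·
  (0,3): δ = 10.52°  ✓
  (0,4): δ = 63.22°  ·
  (0,5): δ = 90.07°  ·
  (0,6): δ = 121.98°  ·
  (1,2): δ = 125.21°  ·
  (1,3): δ = 41.05°  ·
  (1,4): δ = 11.65°  ✓
  (1,5): δ = 38.49°  ·
  (1,6): δ = 70.41°  ·
  (2,3): δ = 95.85°  ·
  (2,4): δ = 43.15°  ·
  (2,5): δ = 16.30°  ✓
  (2,6): δ = 15.61°  ✓
  (3,4): δ = 127.30°  ·
  (3,5): δ = 100.45°  ·
  (3,6): δ = 68.54°  ·
  (4,5): δ = 153.15°  ·
  (4,6): δ = 121.24°  ·
  (5,6): δ = 148.09°  ·
antipodal pairs: 4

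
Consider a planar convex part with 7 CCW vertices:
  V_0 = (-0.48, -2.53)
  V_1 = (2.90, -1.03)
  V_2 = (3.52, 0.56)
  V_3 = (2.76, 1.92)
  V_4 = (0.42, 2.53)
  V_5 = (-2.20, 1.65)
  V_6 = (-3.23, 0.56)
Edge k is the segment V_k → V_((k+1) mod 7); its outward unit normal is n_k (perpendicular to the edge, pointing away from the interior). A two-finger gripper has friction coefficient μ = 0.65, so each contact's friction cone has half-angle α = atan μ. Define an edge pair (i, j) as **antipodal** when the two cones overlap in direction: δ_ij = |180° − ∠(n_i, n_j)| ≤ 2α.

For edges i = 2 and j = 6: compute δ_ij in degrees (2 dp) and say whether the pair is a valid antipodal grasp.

α = atan 0.65 = 33.02°;  2α = 66.05°
edge 2: e_2 = (-0.76, +1.36);  n_2 = (+0.8729, +0.4878)
edge 6: e_6 = (+2.75, -3.09);  n_6 = (-0.7470, -0.6648)
∠(n_2, n_6) = 167.53°
δ = |180° − 167.53°| = 12.47°
12.47° ≤ 2α = 66.05°  →  valid

δ = 12.47°, valid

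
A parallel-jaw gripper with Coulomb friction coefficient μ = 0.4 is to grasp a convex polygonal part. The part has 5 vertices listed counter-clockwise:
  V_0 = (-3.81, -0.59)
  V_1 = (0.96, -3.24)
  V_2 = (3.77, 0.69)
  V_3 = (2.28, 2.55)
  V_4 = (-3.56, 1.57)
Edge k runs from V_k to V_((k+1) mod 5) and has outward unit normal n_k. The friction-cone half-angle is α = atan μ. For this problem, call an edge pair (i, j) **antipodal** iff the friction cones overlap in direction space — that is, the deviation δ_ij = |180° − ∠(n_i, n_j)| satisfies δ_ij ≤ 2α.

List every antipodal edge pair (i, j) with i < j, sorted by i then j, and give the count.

α = atan 0.4 = 21.80°;  2α = 43.60°
n_0 = (-0.4856, -0.8742)
n_1 = (+0.8135, -0.5816)
n_2 = (+0.7805, +0.6252)
n_3 = (-0.1655, +0.9862)
n_4 = (-0.9934, +0.1150)
  (0,1): δ = 96.51°  ·
  (0,2): δ = 22.25°  ✓
  (0,3): δ = 38.58°  ✓
  (0,4): δ = 112.45°  ·
  (1,2): δ = 105.74°  ·
  (1,3): δ = 44.91°  ·
  (1,4): δ = 28.96°  ✓
  (2,3): δ = 119.17°  ·
  (2,4): δ = 45.30°  ·
  (3,4): δ = 106.13°  ·
antipodal pairs: 3

count = 3; pairs: (0,2), (0,3), (1,4)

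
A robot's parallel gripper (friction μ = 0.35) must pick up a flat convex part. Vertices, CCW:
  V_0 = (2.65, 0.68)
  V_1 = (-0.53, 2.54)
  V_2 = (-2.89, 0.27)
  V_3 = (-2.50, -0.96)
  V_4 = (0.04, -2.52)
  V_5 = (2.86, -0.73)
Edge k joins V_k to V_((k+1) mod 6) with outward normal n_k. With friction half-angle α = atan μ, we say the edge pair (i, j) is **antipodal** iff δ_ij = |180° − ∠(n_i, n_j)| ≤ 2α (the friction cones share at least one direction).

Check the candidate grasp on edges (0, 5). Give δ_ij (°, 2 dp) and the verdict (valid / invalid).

δ = 128.79°, invalid

α = atan 0.35 = 19.29°;  2α = 38.58°
edge 0: e_0 = (-3.18, +1.86);  n_0 = (+0.5049, +0.8632)
edge 5: e_5 = (-0.21, +1.41);  n_5 = (+0.9891, +0.1473)
∠(n_0, n_5) = 51.21°
δ = |180° − 51.21°| = 128.79°
128.79° > 2α = 38.58°  →  invalid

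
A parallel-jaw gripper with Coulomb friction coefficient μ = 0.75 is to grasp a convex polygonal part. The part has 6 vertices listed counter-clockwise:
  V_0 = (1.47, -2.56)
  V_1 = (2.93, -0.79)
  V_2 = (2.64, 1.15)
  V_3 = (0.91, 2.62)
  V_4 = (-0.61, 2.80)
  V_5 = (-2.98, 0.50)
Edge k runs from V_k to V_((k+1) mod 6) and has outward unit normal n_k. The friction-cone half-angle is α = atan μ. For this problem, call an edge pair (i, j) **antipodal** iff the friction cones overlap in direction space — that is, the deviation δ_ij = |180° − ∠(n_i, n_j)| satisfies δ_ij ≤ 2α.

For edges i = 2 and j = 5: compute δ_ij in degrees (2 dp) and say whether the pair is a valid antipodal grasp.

δ = 5.84°, valid

α = atan 0.75 = 36.87°;  2α = 73.74°
edge 2: e_2 = (-1.73, +1.47);  n_2 = (+0.6475, +0.7620)
edge 5: e_5 = (+4.45, -3.06);  n_5 = (-0.5666, -0.8240)
∠(n_2, n_5) = 174.16°
δ = |180° − 174.16°| = 5.84°
5.84° ≤ 2α = 73.74°  →  valid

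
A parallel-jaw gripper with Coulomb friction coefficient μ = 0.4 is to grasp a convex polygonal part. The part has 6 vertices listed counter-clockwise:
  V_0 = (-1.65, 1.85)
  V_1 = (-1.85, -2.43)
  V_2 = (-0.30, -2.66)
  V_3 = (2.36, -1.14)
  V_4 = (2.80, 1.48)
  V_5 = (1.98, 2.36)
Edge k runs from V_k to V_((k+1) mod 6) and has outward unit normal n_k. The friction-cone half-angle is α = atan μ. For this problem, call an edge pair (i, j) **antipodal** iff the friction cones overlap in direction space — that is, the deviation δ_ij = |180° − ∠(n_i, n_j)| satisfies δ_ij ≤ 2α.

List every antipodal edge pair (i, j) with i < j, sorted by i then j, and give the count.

α = atan 0.4 = 21.80°;  2α = 43.60°
n_0 = (-0.9989, +0.0467)
n_1 = (-0.1468, -0.9892)
n_2 = (+0.4961, -0.8682)
n_3 = (+0.9862, -0.1656)
n_4 = (+0.7316, +0.6817)
n_5 = (-0.1391, +0.9903)
  (0,1): δ = 95.76°  ·
  (0,2): δ = 57.58°  ·
  (0,3): δ = 6.86°  ✓
  (0,4): δ = 45.65°  ·
  (0,5): δ = 100.67°  ·
  (1,2): δ = 141.81°  ·
  (1,3): δ = 91.09°  ·
  (1,4): δ = 38.58°  ✓
  (1,5): δ = 16.44°  ✓
  (2,3): δ = 129.28°  ·
  (2,4): δ = 76.77°  ·
  (2,5): δ = 21.75°  ✓
  (3,4): δ = 127.49°  ·
  (3,5): δ = 72.47°  ·
  (4,5): δ = 124.98°  ·
antipodal pairs: 4

count = 4; pairs: (0,3), (1,4), (1,5), (2,5)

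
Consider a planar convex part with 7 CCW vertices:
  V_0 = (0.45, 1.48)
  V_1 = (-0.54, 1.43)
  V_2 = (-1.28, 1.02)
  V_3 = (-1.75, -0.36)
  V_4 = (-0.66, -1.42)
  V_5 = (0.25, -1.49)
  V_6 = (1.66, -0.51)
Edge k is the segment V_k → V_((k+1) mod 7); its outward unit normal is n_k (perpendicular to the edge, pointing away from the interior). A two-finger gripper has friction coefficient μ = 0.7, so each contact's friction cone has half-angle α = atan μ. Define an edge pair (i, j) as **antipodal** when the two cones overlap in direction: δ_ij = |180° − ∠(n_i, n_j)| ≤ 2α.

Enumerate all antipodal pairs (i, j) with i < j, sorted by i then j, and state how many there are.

count = 9; pairs: (0,3), (0,4), (0,5), (1,4), (1,5), (2,5), (2,6), (3,6), (4,6)

α = atan 0.7 = 34.99°;  2α = 69.98°
n_0 = (-0.0504, +0.9987)
n_1 = (-0.4846, +0.8747)
n_2 = (-0.9466, +0.3224)
n_3 = (-0.6972, -0.7169)
n_4 = (-0.0767, -0.9971)
n_5 = (+0.5707, -0.8211)
n_6 = (+0.8544, +0.5195)
  (0,1): δ = 153.90°  ·
  (0,2): δ = 111.70°  ·
  (0,3): δ = 47.09°  ✓
  (0,4): δ = 7.29°  ✓
  (0,5): δ = 31.91°  ✓
  (0,6): δ = 118.41°  ·
  (1,2): δ = 137.80°  ·
  (1,3): δ = 73.19°  ·
  (1,4): δ = 33.39°  ✓
  (1,5): δ = 5.81°  ✓
  (1,6): δ = 92.31°  ·
  (2,3): δ = 115.39°  ·
  (2,4): δ = 75.59°  ·
  (2,5): δ = 36.39°  ✓
  (2,6): δ = 50.11°  ✓
  (3,4): δ = 140.20°  ·
  (3,5): δ = 101.00°  ·
  (3,6): δ = 14.50°  ✓
  (4,5): δ = 140.80°  ·
  (4,6): δ = 54.30°  ✓
  (5,6): δ = 93.50°  ·
antipodal pairs: 9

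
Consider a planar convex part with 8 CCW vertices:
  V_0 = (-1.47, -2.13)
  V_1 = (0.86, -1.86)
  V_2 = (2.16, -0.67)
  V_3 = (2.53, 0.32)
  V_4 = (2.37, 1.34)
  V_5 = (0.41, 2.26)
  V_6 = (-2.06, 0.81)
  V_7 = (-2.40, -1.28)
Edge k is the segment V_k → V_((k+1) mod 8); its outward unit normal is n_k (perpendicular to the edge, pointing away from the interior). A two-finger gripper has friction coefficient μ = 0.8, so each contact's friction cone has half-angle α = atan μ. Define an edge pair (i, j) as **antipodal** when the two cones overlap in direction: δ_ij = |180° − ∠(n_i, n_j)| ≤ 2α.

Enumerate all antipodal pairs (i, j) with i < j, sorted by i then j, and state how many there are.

α = atan 0.8 = 38.66°;  2α = 77.32°
n_0 = (+0.1151, -0.9934)
n_1 = (+0.6752, -0.7376)
n_2 = (+0.9367, -0.3501)
n_3 = (+0.9879, +0.1550)
n_4 = (+0.4249, +0.9052)
n_5 = (-0.5063, +0.8624)
n_6 = (-0.9870, +0.1606)
n_7 = (-0.6746, -0.7381)
  (0,1): δ = 144.14°  ·
  (0,2): δ = 117.10°  ·
  (0,3): δ = 87.70°  ·
  (0,4): δ = 31.75°  ✓
  (0,5): δ = 23.80°  ✓
  (0,6): δ = 74.15°  ✓
  (0,7): δ = 130.96°  ·
  (1,2): δ = 152.96°  ·
  (1,3): δ = 123.56°  ·
  (1,4): δ = 67.62°  ✓
  (1,5): δ = 12.06°  ✓
  (1,6): δ = 38.29°  ✓
  (1,7): δ = 95.10°  ·
  (2,3): δ = 150.59°  ·
  (2,4): δ = 94.65°  ·
  (2,5): δ = 39.09°  ✓
  (2,6): δ = 11.25°  ✓
  (2,7): δ = 68.07°  ✓
  (3,4): δ = 124.06°  ·
  (3,5): δ = 68.50°  ✓
  (3,6): δ = 18.15°  ✓
  (3,7): δ = 38.66°  ✓
  (4,5): δ = 124.44°  ·
  (4,6): δ = 74.10°  ✓
  (4,7): δ = 17.28°  ✓
  (5,6): δ = 129.65°  ·
  (5,7): δ = 72.84°  ✓
  (6,7): δ = 123.19°  ·
antipodal pairs: 15

count = 15; pairs: (0,4), (0,5), (0,6), (1,4), (1,5), (1,6), (2,5), (2,6), (2,7), (3,5), (3,6), (3,7), (4,6), (4,7), (5,7)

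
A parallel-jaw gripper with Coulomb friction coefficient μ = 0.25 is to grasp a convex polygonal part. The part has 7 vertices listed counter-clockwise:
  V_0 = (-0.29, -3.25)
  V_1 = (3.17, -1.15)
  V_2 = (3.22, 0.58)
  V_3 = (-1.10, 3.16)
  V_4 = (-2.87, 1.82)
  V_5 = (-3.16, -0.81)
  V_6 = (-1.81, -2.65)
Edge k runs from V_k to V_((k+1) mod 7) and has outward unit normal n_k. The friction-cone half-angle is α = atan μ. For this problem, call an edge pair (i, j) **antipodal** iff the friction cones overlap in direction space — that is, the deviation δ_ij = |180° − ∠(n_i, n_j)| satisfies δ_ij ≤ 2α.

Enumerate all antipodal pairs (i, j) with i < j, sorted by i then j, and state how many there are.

count = 4; pairs: (0,3), (1,4), (2,5), (2,6)

α = atan 0.25 = 14.04°;  2α = 28.07°
n_0 = (+0.5188, -0.8549)
n_1 = (+0.9996, -0.0289)
n_2 = (+0.5127, +0.8585)
n_3 = (-0.6036, +0.7973)
n_4 = (-0.9940, +0.1096)
n_5 = (-0.8063, -0.5916)
n_6 = (-0.3672, -0.9302)
  (0,1): δ = 122.91°  ·
  (0,2): δ = 62.10°  ·
  (0,3): δ = 5.87°  ✓
  (0,4): δ = 52.45°  ·
  (0,5): δ = 95.01°  ·
  (0,6): δ = 127.20°  ·
  (1,2): δ = 119.19°  ·
  (1,3): δ = 51.22°  ·
  (1,4): δ = 4.64°  ✓
  (1,5): δ = 37.92°  ·
  (1,6): δ = 70.11°  ·
  (2,3): δ = 112.03°  ·
  (2,4): δ = 65.45°  ·
  (2,5): δ = 22.89°  ✓
  (2,6): δ = 9.31°  ✓
  (3,4): δ = 133.42°  ·
  (3,5): δ = 90.86°  ·
  (3,6): δ = 58.67°  ·
  (4,5): δ = 137.44°  ·
  (4,6): δ = 105.25°  ·
  (5,6): δ = 147.81°  ·
antipodal pairs: 4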